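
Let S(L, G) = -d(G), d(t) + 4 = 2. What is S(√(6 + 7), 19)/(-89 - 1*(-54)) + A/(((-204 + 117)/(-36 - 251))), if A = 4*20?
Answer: 803426/3045 ≈ 263.85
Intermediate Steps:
d(t) = -2 (d(t) = -4 + 2 = -2)
A = 80
S(L, G) = 2 (S(L, G) = -1*(-2) = 2)
S(√(6 + 7), 19)/(-89 - 1*(-54)) + A/(((-204 + 117)/(-36 - 251))) = 2/(-89 - 1*(-54)) + 80/(((-204 + 117)/(-36 - 251))) = 2/(-89 + 54) + 80/((-87/(-287))) = 2/(-35) + 80/((-87*(-1/287))) = 2*(-1/35) + 80/(87/287) = -2/35 + 80*(287/87) = -2/35 + 22960/87 = 803426/3045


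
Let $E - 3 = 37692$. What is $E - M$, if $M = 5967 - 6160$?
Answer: $37888$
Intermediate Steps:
$M = -193$ ($M = 5967 - 6160 = -193$)
$E = 37695$ ($E = 3 + 37692 = 37695$)
$E - M = 37695 - -193 = 37695 + 193 = 37888$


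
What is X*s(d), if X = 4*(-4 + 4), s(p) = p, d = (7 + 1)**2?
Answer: 0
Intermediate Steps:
d = 64 (d = 8**2 = 64)
X = 0 (X = 4*0 = 0)
X*s(d) = 0*64 = 0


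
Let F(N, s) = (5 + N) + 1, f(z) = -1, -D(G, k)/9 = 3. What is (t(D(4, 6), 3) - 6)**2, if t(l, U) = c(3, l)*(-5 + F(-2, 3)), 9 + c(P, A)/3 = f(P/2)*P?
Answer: 900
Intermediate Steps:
D(G, k) = -27 (D(G, k) = -9*3 = -27)
F(N, s) = 6 + N
c(P, A) = -27 - 3*P (c(P, A) = -27 + 3*(-P) = -27 - 3*P)
t(l, U) = 36 (t(l, U) = (-27 - 3*3)*(-5 + (6 - 2)) = (-27 - 9)*(-5 + 4) = -36*(-1) = 36)
(t(D(4, 6), 3) - 6)**2 = (36 - 6)**2 = 30**2 = 900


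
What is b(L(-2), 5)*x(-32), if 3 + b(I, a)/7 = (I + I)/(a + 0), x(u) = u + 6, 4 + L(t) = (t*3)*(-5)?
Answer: -6734/5 ≈ -1346.8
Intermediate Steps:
L(t) = -4 - 15*t (L(t) = -4 + (t*3)*(-5) = -4 + (3*t)*(-5) = -4 - 15*t)
x(u) = 6 + u
b(I, a) = -21 + 14*I/a (b(I, a) = -21 + 7*((I + I)/(a + 0)) = -21 + 7*((2*I)/a) = -21 + 7*(2*I/a) = -21 + 14*I/a)
b(L(-2), 5)*x(-32) = (-21 + 14*(-4 - 15*(-2))/5)*(6 - 32) = (-21 + 14*(-4 + 30)*(⅕))*(-26) = (-21 + 14*26*(⅕))*(-26) = (-21 + 364/5)*(-26) = (259/5)*(-26) = -6734/5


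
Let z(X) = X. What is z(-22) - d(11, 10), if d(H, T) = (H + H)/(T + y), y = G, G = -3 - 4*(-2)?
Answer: -352/15 ≈ -23.467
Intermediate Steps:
G = 5 (G = -3 + 8 = 5)
y = 5
d(H, T) = 2*H/(5 + T) (d(H, T) = (H + H)/(T + 5) = (2*H)/(5 + T) = 2*H/(5 + T))
z(-22) - d(11, 10) = -22 - 2*11/(5 + 10) = -22 - 2*11/15 = -22 - 1*22/15 = -22 - 22/15 = -352/15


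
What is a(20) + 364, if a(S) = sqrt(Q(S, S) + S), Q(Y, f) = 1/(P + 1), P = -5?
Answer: 364 + sqrt(79)/2 ≈ 368.44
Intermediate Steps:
Q(Y, f) = -1/4 (Q(Y, f) = 1/(-5 + 1) = 1/(-4) = -1/4)
a(S) = sqrt(-1/4 + S)
a(20) + 364 = sqrt(-1 + 4*20)/2 + 364 = sqrt(-1 + 80)/2 + 364 = sqrt(79)/2 + 364 = 364 + sqrt(79)/2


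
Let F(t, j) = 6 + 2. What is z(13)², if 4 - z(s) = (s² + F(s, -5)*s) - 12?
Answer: 66049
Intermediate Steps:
F(t, j) = 8
z(s) = 16 - s² - 8*s (z(s) = 4 - ((s² + 8*s) - 12) = 4 - (-12 + s² + 8*s) = 4 + (12 - s² - 8*s) = 16 - s² - 8*s)
z(13)² = (16 - 1*13² - 8*13)² = (16 - 1*169 - 104)² = (16 - 169 - 104)² = (-257)² = 66049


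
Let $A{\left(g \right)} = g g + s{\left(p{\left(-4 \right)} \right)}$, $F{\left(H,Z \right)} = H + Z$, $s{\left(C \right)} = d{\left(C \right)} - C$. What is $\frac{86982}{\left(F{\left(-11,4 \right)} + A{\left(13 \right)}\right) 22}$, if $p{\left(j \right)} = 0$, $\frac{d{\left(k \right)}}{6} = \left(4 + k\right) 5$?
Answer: $\frac{14497}{1034} \approx 14.02$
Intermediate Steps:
$d{\left(k \right)} = 120 + 30 k$ ($d{\left(k \right)} = 6 \left(4 + k\right) 5 = 6 \left(20 + 5 k\right) = 120 + 30 k$)
$s{\left(C \right)} = 120 + 29 C$ ($s{\left(C \right)} = \left(120 + 30 C\right) - C = 120 + 29 C$)
$A{\left(g \right)} = 120 + g^{2}$ ($A{\left(g \right)} = g g + \left(120 + 29 \cdot 0\right) = g^{2} + \left(120 + 0\right) = g^{2} + 120 = 120 + g^{2}$)
$\frac{86982}{\left(F{\left(-11,4 \right)} + A{\left(13 \right)}\right) 22} = \frac{86982}{\left(\left(-11 + 4\right) + \left(120 + 13^{2}\right)\right) 22} = \frac{86982}{\left(-7 + \left(120 + 169\right)\right) 22} = \frac{86982}{\left(-7 + 289\right) 22} = \frac{86982}{282 \cdot 22} = \frac{86982}{6204} = 86982 \cdot \frac{1}{6204} = \frac{14497}{1034}$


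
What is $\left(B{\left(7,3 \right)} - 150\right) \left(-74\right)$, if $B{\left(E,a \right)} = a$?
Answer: $10878$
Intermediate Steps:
$\left(B{\left(7,3 \right)} - 150\right) \left(-74\right) = \left(3 - 150\right) \left(-74\right) = \left(-147\right) \left(-74\right) = 10878$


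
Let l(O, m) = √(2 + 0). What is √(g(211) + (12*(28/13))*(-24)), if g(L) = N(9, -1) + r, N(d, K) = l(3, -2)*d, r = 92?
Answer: √(-89284 + 1521*√2)/13 ≈ 22.706*I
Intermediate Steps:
l(O, m) = √2
N(d, K) = d*√2 (N(d, K) = √2*d = d*√2)
g(L) = 92 + 9*√2 (g(L) = 9*√2 + 92 = 92 + 9*√2)
√(g(211) + (12*(28/13))*(-24)) = √((92 + 9*√2) + (12*(28/13))*(-24)) = √((92 + 9*√2) + (336/13)*(-24)) = √((92 + 9*√2) - 8064/13) = √(-6868/13 + 9*√2)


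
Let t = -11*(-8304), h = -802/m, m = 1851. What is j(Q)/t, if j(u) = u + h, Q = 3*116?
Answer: 29243/7685352 ≈ 0.0038050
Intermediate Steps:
h = -802/1851 ≈ -0.43328
Q = 348
j(u) = -802/1851 + u (j(u) = u - 802/1851 = -802/1851 + u)
t = 91344
j(Q)/t = (-802/1851 + 348)/91344 = (643346/1851)*(1/91344) = 29243/7685352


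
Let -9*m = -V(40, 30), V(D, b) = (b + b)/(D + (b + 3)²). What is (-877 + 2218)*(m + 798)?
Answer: 1208172162/1129 ≈ 1.0701e+6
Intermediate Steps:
V(D, b) = 2*b/(D + (3 + b)²) (V(D, b) = (2*b)/(D + (3 + b)²) = 2*b/(D + (3 + b)²))
m = 20/3387 (m = -(-1)*2*30/(40 + (3 + 30)²)/9 = -(-1)*2*30/(40 + 33²)/9 = -(-1)*2*30/(40 + 1089)/9 = -(-1)*2*30/1129/9 = -(-1)*2*30*(1/1129)/9 = -(-1)*60/(9*1129) = -⅑*(-60/1129) = 20/3387 ≈ 0.0059049)
(-877 + 2218)*(m + 798) = (-877 + 2218)*(20/3387 + 798) = 1341*(2702846/3387) = 1208172162/1129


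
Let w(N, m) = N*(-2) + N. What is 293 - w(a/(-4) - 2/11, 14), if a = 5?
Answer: 12829/44 ≈ 291.57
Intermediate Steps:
w(N, m) = -N (w(N, m) = -2*N + N = -N)
293 - w(a/(-4) - 2/11, 14) = 293 - (-1)*(5/(-4) - 2/11) = 293 - (-1)*(5*(-1/4) - 2*1/11) = 293 - (-1)*(-5/4 - 2/11) = 293 - (-1)*(-63)/44 = 293 - 1*63/44 = 293 - 63/44 = 12829/44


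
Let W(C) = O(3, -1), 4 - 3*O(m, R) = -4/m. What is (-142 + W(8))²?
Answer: 1592644/81 ≈ 19662.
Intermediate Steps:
O(m, R) = 4/3 + 4/(3*m) (O(m, R) = 4/3 - (-4)/(3*m) = 4/3 + 4/(3*m))
W(C) = 16/9 (W(C) = (4/3)*(1 + 3)/3 = (4/3)*(⅓)*4 = 16/9)
(-142 + W(8))² = (-142 + 16/9)² = (-1262/9)² = 1592644/81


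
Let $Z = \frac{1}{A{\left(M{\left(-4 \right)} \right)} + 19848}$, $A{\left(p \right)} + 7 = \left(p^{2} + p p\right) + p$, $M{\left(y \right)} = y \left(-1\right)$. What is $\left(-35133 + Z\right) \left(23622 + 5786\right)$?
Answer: $- \frac{20536742725120}{19877} \approx -1.0332 \cdot 10^{9}$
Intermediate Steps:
$M{\left(y \right)} = - y$
$A{\left(p \right)} = -7 + p + 2 p^{2}$ ($A{\left(p \right)} = -7 + \left(\left(p^{2} + p p\right) + p\right) = -7 + \left(\left(p^{2} + p^{2}\right) + p\right) = -7 + \left(2 p^{2} + p\right) = -7 + \left(p + 2 p^{2}\right) = -7 + p + 2 p^{2}$)
$Z = \frac{1}{19877}$ ($Z = \frac{1}{\left(-7 - -4 + 2 \left(\left(-1\right) \left(-4\right)\right)^{2}\right) + 19848} = \frac{1}{\left(-7 + 4 + 2 \cdot 4^{2}\right) + 19848} = \frac{1}{\left(-7 + 4 + 2 \cdot 16\right) + 19848} = \frac{1}{\left(-7 + 4 + 32\right) + 19848} = \frac{1}{29 + 19848} = \frac{1}{19877} \approx 5.0309 \cdot 10^{-5}$)
$\left(-35133 + Z\right) \left(23622 + 5786\right) = \left(-35133 + \frac{1}{19877}\right) \left(23622 + 5786\right) = \left(- \frac{698338640}{19877}\right) 29408 = - \frac{20536742725120}{19877}$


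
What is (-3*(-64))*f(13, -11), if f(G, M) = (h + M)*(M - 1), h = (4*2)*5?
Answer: -66816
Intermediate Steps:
h = 40 (h = 8*5 = 40)
f(G, M) = (-1 + M)*(40 + M) (f(G, M) = (40 + M)*(M - 1) = (40 + M)*(-1 + M) = (-1 + M)*(40 + M))
(-3*(-64))*f(13, -11) = (-3*(-64))*(-40 + (-11)² + 39*(-11)) = 192*(-40 + 121 - 429) = 192*(-348) = -66816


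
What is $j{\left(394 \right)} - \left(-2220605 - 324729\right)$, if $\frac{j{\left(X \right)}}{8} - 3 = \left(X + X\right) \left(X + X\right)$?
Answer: $7512910$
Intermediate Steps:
$j{\left(X \right)} = 24 + 32 X^{2}$ ($j{\left(X \right)} = 24 + 8 \left(X + X\right) \left(X + X\right) = 24 + 8 \cdot 2 X 2 X = 24 + 8 \cdot 4 X^{2} = 24 + 32 X^{2}$)
$j{\left(394 \right)} - \left(-2220605 - 324729\right) = \left(24 + 32 \cdot 394^{2}\right) - \left(-2220605 - 324729\right) = \left(24 + 32 \cdot 155236\right) - -2545334 = \left(24 + 4967552\right) + 2545334 = 4967576 + 2545334 = 7512910$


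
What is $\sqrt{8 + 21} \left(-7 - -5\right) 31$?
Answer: $- 62 \sqrt{29} \approx -333.88$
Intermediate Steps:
$\sqrt{8 + 21} \left(-7 - -5\right) 31 = \sqrt{29} \left(-7 + 5\right) 31 = \sqrt{29} \left(-2\right) 31 = - 2 \sqrt{29} \cdot 31 = - 62 \sqrt{29}$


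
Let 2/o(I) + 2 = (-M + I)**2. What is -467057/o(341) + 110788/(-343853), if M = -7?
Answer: -9724427059162959/343853 ≈ -2.8281e+10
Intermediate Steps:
o(I) = 2/(-2 + (7 + I)**2) (o(I) = 2/(-2 + (-1*(-7) + I)**2) = 2/(-2 + (7 + I)**2))
-467057/o(341) + 110788/(-343853) = -(-467057 + 467057*(7 + 341)**2/2) + 110788/(-343853) = -467057/(2/(-2 + 348**2)) + 110788*(-1/343853) = -467057/(2/(-2 + 121104)) - 110788/343853 = -467057/(2/121102) - 110788/343853 = -467057/(2*(1/121102)) - 110788/343853 = -467057/1/60551 - 110788/343853 = -467057*60551 - 110788/343853 = -28280768407 - 110788/343853 = -9724427059162959/343853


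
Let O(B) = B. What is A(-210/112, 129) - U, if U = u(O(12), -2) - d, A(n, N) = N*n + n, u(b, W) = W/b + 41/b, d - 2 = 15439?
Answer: 15194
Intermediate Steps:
d = 15441 (d = 2 + 15439 = 15441)
u(b, W) = 41/b + W/b
A(n, N) = n + N*n
U = -61751/4 (U = (41 - 2)/12 - 1*15441 = (1/12)*39 - 15441 = 13/4 - 15441 = -61751/4 ≈ -15438.)
A(-210/112, 129) - U = (-210/112)*(1 + 129) - 1*(-61751/4) = -210*1/112*130 + 61751/4 = -15/8*130 + 61751/4 = -975/4 + 61751/4 = 15194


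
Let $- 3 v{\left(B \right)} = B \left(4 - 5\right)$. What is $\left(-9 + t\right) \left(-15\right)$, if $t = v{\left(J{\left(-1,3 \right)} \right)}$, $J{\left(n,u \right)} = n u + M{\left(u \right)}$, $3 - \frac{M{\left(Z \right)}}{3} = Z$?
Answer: $150$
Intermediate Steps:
$M{\left(Z \right)} = 9 - 3 Z$
$J{\left(n,u \right)} = 9 - 3 u + n u$ ($J{\left(n,u \right)} = n u - \left(-9 + 3 u\right) = 9 - 3 u + n u$)
$v{\left(B \right)} = \frac{B}{3}$ ($v{\left(B \right)} = - \frac{B \left(4 - 5\right)}{3} = - \frac{B \left(-1\right)}{3} = - \frac{\left(-1\right) B}{3} = \frac{B}{3}$)
$t = -1$ ($t = \frac{9 - 9 - 3}{3} = \frac{1}{3} \left(-3\right) = -1$)
$\left(-9 + t\right) \left(-15\right) = \left(-9 - 1\right) \left(-15\right) = \left(-10\right) \left(-15\right) = 150$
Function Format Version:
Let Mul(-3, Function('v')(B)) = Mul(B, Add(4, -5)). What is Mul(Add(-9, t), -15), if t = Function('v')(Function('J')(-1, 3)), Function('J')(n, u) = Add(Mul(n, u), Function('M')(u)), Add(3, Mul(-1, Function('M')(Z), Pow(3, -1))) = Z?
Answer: 150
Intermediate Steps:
Function('M')(Z) = Add(9, Mul(-3, Z))
Function('J')(n, u) = Add(9, Mul(-3, u), Mul(n, u)) (Function('J')(n, u) = Add(Mul(n, u), Add(9, Mul(-3, u))) = Add(9, Mul(-3, u), Mul(n, u)))
Function('v')(B) = Mul(Rational(1, 3), B) (Function('v')(B) = Mul(Rational(-1, 3), Mul(B, Add(4, -5))) = Mul(Rational(-1, 3), Mul(B, -1)) = Mul(Rational(-1, 3), Mul(-1, B)) = Mul(Rational(1, 3), B))
t = -1 (t = Mul(Rational(1, 3), Add(9, Mul(-3, 3), Mul(-1, 3))) = Mul(Rational(1, 3), Add(9, -9, -3)) = Mul(Rational(1, 3), -3) = -1)
Mul(Add(-9, t), -15) = Mul(Add(-9, -1), -15) = Mul(-10, -15) = 150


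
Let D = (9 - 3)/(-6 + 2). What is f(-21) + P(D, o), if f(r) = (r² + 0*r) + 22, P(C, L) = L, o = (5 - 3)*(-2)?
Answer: 459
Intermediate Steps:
D = -3/2 (D = 6/(-4) = 6*(-¼) = -3/2 ≈ -1.5000)
o = -4 (o = 2*(-2) = -4)
f(r) = 22 + r² (f(r) = (r² + 0) + 22 = r² + 22 = 22 + r²)
f(-21) + P(D, o) = (22 + (-21)²) - 4 = (22 + 441) - 4 = 463 - 4 = 459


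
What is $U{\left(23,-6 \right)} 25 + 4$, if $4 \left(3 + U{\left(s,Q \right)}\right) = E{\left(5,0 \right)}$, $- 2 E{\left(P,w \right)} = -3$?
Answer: $- \frac{493}{8} \approx -61.625$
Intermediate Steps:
$E{\left(P,w \right)} = \frac{3}{2}$ ($E{\left(P,w \right)} = \left(- \frac{1}{2}\right) \left(-3\right) = \frac{3}{2}$)
$U{\left(s,Q \right)} = - \frac{21}{8}$ ($U{\left(s,Q \right)} = -3 + \frac{1}{4} \cdot \frac{3}{2} = -3 + \frac{3}{8} = - \frac{21}{8}$)
$U{\left(23,-6 \right)} 25 + 4 = \left(- \frac{21}{8}\right) 25 + 4 = - \frac{525}{8} + 4 = - \frac{493}{8}$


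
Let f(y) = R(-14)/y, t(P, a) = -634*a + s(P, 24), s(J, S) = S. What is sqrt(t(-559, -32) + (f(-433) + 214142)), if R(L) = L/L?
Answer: sqrt(43957545573)/433 ≈ 484.20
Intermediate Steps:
R(L) = 1
t(P, a) = 24 - 634*a (t(P, a) = -634*a + 24 = 24 - 634*a)
f(y) = 1/y
sqrt(t(-559, -32) + (f(-433) + 214142)) = sqrt((24 - 634*(-32)) + (1/(-433) + 214142)) = sqrt((24 + 20288) + (-1/433 + 214142)) = sqrt(20312 + 92723485/433) = sqrt(101518581/433) = sqrt(43957545573)/433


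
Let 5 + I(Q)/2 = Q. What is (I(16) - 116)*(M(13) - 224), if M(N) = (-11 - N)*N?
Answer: 50384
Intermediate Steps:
I(Q) = -10 + 2*Q
M(N) = N*(-11 - N)
(I(16) - 116)*(M(13) - 224) = ((-10 + 2*16) - 116)*(-1*13*(11 + 13) - 224) = ((-10 + 32) - 116)*(-1*13*24 - 224) = (22 - 116)*(-312 - 224) = -94*(-536) = 50384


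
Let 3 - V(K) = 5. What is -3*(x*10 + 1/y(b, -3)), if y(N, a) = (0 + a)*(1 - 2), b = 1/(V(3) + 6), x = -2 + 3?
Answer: -31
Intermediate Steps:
x = 1
V(K) = -2 (V(K) = 3 - 1*5 = 3 - 5 = -2)
b = ¼ (b = 1/(-2 + 6) = 1/4 = ¼ ≈ 0.25000)
y(N, a) = -a (y(N, a) = a*(-1) = -a)
-3*(x*10 + 1/y(b, -3)) = -3*(1*10 + 1/(-1*(-3))) = -3*(10 + 1/3) = -3*(10 + ⅓) = -3*31/3 = -31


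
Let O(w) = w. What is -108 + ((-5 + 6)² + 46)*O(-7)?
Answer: -437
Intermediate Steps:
-108 + ((-5 + 6)² + 46)*O(-7) = -108 + ((-5 + 6)² + 46)*(-7) = -108 + (1² + 46)*(-7) = -108 + (1 + 46)*(-7) = -108 + 47*(-7) = -108 - 329 = -437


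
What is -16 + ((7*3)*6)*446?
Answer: 56180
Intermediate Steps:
-16 + ((7*3)*6)*446 = -16 + (21*6)*446 = -16 + 126*446 = -16 + 56196 = 56180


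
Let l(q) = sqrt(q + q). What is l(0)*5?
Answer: 0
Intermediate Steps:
l(q) = sqrt(2)*sqrt(q) (l(q) = sqrt(2*q) = sqrt(2)*sqrt(q))
l(0)*5 = (sqrt(2)*sqrt(0))*5 = (sqrt(2)*0)*5 = 0*5 = 0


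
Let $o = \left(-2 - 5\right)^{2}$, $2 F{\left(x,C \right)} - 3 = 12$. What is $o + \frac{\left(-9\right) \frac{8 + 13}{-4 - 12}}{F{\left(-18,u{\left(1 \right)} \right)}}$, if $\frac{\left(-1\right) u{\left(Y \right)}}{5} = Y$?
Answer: $\frac{2023}{40} \approx 50.575$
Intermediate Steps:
$u{\left(Y \right)} = - 5 Y$
$F{\left(x,C \right)} = \frac{15}{2}$ ($F{\left(x,C \right)} = \frac{3}{2} + \frac{1}{2} \cdot 12 = \frac{3}{2} + 6 = \frac{15}{2}$)
$o = 49$ ($o = \left(-7\right)^{2} = 49$)
$o + \frac{\left(-9\right) \frac{8 + 13}{-4 - 12}}{F{\left(-18,u{\left(1 \right)} \right)}} = 49 + \frac{\left(-9\right) \frac{8 + 13}{-4 - 12}}{\frac{15}{2}} = 49 + - 9 \frac{21}{-16} \cdot \frac{2}{15} = 49 + - 9 \cdot 21 \left(- \frac{1}{16}\right) \frac{2}{15} = 49 + \left(-9\right) \left(- \frac{21}{16}\right) \frac{2}{15} = 49 + \frac{189}{16} \cdot \frac{2}{15} = 49 + \frac{63}{40} = \frac{2023}{40}$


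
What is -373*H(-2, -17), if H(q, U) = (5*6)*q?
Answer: 22380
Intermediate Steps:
H(q, U) = 30*q
-373*H(-2, -17) = -11190*(-2) = -373*(-60) = 22380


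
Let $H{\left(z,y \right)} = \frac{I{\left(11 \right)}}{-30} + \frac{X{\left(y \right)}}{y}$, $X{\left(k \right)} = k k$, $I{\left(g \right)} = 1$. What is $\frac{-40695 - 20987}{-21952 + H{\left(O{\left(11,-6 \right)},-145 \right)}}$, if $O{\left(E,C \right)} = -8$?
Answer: $\frac{1850460}{662911} \approx 2.7914$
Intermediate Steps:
$X{\left(k \right)} = k^{2}$
$H{\left(z,y \right)} = - \frac{1}{30} + y$ ($H{\left(z,y \right)} = 1 \frac{1}{-30} + \frac{y^{2}}{y} = 1 \left(- \frac{1}{30}\right) + y = - \frac{1}{30} + y$)
$\frac{-40695 - 20987}{-21952 + H{\left(O{\left(11,-6 \right)},-145 \right)}} = \frac{-40695 - 20987}{-21952 - \frac{4351}{30}} = - \frac{61682}{-21952 - \frac{4351}{30}} = - \frac{61682}{- \frac{662911}{30}} = \left(-61682\right) \left(- \frac{30}{662911}\right) = \frac{1850460}{662911}$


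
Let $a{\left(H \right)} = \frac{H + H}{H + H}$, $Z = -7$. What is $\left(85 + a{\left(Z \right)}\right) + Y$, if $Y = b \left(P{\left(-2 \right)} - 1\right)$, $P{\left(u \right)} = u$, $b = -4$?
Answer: $98$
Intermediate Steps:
$a{\left(H \right)} = 1$ ($a{\left(H \right)} = \frac{2 H}{2 H} = 2 H \frac{1}{2 H} = 1$)
$Y = 12$ ($Y = - 4 \left(-2 - 1\right) = \left(-4\right) \left(-3\right) = 12$)
$\left(85 + a{\left(Z \right)}\right) + Y = \left(85 + 1\right) + 12 = 86 + 12 = 98$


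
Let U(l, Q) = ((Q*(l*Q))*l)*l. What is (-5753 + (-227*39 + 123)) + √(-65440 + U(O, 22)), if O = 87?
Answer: -14483 + 2*√79662503 ≈ 3367.8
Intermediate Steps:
U(l, Q) = Q²*l³ (U(l, Q) = ((Q*(Q*l))*l)*l = ((l*Q²)*l)*l = (Q²*l²)*l = Q²*l³)
(-5753 + (-227*39 + 123)) + √(-65440 + U(O, 22)) = (-5753 + (-227*39 + 123)) + √(-65440 + 22²*87³) = (-5753 + (-8853 + 123)) + √(-65440 + 484*658503) = (-5753 - 8730) + √(-65440 + 318715452) = -14483 + √318650012 = -14483 + 2*√79662503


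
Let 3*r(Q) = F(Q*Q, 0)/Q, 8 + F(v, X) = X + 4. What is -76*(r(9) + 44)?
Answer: -89984/27 ≈ -3332.7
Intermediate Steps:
F(v, X) = -4 + X (F(v, X) = -8 + (X + 4) = -8 + (4 + X) = -4 + X)
r(Q) = -4/(3*Q) (r(Q) = ((-4 + 0)/Q)/3 = (-4/Q)/3 = -4/(3*Q))
-76*(r(9) + 44) = -76*(-4/3/9 + 44) = -76*(-4/3*⅑ + 44) = -76*(-4/27 + 44) = -76*1184/27 = -89984/27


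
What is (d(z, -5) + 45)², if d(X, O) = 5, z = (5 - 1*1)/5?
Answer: 2500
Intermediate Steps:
z = ⅘ (z = (5 - 1)*(⅕) = 4*(⅕) = ⅘ ≈ 0.80000)
(d(z, -5) + 45)² = (5 + 45)² = 50² = 2500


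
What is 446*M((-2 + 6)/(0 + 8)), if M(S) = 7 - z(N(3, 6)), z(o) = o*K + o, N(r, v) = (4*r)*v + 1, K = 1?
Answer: -61994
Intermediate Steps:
N(r, v) = 1 + 4*r*v (N(r, v) = 4*r*v + 1 = 1 + 4*r*v)
z(o) = 2*o (z(o) = o*1 + o = o + o = 2*o)
M(S) = -139 (M(S) = 7 - 2*(1 + 4*3*6) = 7 - 2*(1 + 72) = 7 - 2*73 = 7 - 1*146 = 7 - 146 = -139)
446*M((-2 + 6)/(0 + 8)) = 446*(-139) = -61994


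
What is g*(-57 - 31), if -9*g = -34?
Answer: -2992/9 ≈ -332.44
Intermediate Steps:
g = 34/9 (g = -⅑*(-34) = 34/9 ≈ 3.7778)
g*(-57 - 31) = 34*(-57 - 31)/9 = (34/9)*(-88) = -2992/9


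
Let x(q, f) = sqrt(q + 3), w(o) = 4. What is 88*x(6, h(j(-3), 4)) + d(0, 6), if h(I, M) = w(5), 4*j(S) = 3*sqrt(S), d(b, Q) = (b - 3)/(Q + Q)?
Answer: 1055/4 ≈ 263.75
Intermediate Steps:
d(b, Q) = (-3 + b)/(2*Q) (d(b, Q) = (-3 + b)/((2*Q)) = (-3 + b)*(1/(2*Q)) = (-3 + b)/(2*Q))
j(S) = 3*sqrt(S)/4 (j(S) = (3*sqrt(S))/4 = 3*sqrt(S)/4)
h(I, M) = 4
x(q, f) = sqrt(3 + q)
88*x(6, h(j(-3), 4)) + d(0, 6) = 88*sqrt(3 + 6) + (1/2)*(-3 + 0)/6 = 88*sqrt(9) + (1/2)*(1/6)*(-3) = 88*3 - 1/4 = 264 - 1/4 = 1055/4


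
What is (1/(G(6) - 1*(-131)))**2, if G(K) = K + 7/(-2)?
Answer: 4/71289 ≈ 5.6110e-5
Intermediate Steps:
G(K) = -7/2 + K (G(K) = K + 7*(-1/2) = K - 7/2 = -7/2 + K)
(1/(G(6) - 1*(-131)))**2 = (1/((-7/2 + 6) - 1*(-131)))**2 = (1/(5/2 + 131))**2 = (1/(267/2))**2 = (2/267)**2 = 4/71289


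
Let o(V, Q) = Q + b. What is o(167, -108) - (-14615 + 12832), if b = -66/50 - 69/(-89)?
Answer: 3725663/2225 ≈ 1674.5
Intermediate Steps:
b = -1212/2225 (b = -66*1/50 - 69*(-1/89) = -33/25 + 69/89 = -1212/2225 ≈ -0.54472)
o(V, Q) = -1212/2225 + Q (o(V, Q) = Q - 1212/2225 = -1212/2225 + Q)
o(167, -108) - (-14615 + 12832) = (-1212/2225 - 108) - (-14615 + 12832) = -241512/2225 - 1*(-1783) = -241512/2225 + 1783 = 3725663/2225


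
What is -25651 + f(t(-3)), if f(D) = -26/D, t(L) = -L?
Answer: -76979/3 ≈ -25660.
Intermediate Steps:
-25651 + f(t(-3)) = -25651 - 26/((-1*(-3))) = -25651 - 26/3 = -76979/3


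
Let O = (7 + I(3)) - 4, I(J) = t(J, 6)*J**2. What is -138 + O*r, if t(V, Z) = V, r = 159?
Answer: 4632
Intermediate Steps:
I(J) = J**3 (I(J) = J*J**2 = J**3)
O = 30 (O = (7 + 3**3) - 4 = (7 + 27) - 4 = 34 - 4 = 30)
-138 + O*r = -138 + 30*159 = -138 + 4770 = 4632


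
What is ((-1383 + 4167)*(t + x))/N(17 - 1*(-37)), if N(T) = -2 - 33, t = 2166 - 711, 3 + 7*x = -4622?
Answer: -3095808/49 ≈ -63180.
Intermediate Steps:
x = -4625/7 (x = -3/7 + (⅐)*(-4622) = -3/7 - 4622/7 = -4625/7 ≈ -660.71)
t = 1455
N(T) = -35
((-1383 + 4167)*(t + x))/N(17 - 1*(-37)) = ((-1383 + 4167)*(1455 - 4625/7))/(-35) = (2784*(5560/7))*(-1/35) = (15479040/7)*(-1/35) = -3095808/49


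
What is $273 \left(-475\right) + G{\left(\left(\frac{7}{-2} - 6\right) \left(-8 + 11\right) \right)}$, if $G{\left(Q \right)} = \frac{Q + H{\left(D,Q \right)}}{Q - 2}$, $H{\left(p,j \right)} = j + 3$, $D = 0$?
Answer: $- \frac{7910067}{61} \approx -1.2967 \cdot 10^{5}$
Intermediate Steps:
$H{\left(p,j \right)} = 3 + j$
$G{\left(Q \right)} = \frac{3 + 2 Q}{-2 + Q}$ ($G{\left(Q \right)} = \frac{Q + \left(3 + Q\right)}{Q - 2} = \frac{3 + 2 Q}{-2 + Q}$)
$273 \left(-475\right) + G{\left(\left(\frac{7}{-2} - 6\right) \left(-8 + 11\right) \right)} = 273 \left(-475\right) + \frac{3 + 2 \left(\frac{7}{-2} - 6\right) \left(-8 + 11\right)}{-2 + \left(\frac{7}{-2} - 6\right) \left(-8 + 11\right)} = -129675 + \frac{3 + 2 \left(7 \left(- \frac{1}{2}\right) - 6\right) 3}{-2 + \left(7 \left(- \frac{1}{2}\right) - 6\right) 3} = -129675 + \frac{3 + 2 \left(- \frac{7}{2} - 6\right) 3}{-2 + \left(- \frac{7}{2} - 6\right) 3} = -129675 + \frac{3 + 2 \left(\left(- \frac{19}{2}\right) 3\right)}{-2 - \frac{57}{2}} = -129675 + \frac{3 + 2 \left(- \frac{57}{2}\right)}{-2 - \frac{57}{2}} = -129675 + \frac{3 - 57}{- \frac{61}{2}} = -129675 - - \frac{108}{61} = -129675 + \frac{108}{61} = - \frac{7910067}{61}$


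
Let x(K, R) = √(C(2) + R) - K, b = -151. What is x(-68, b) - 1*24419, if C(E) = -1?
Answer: -24351 + 2*I*√38 ≈ -24351.0 + 12.329*I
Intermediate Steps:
x(K, R) = √(-1 + R) - K
x(-68, b) - 1*24419 = (√(-1 - 151) - 1*(-68)) - 1*24419 = (√(-152) + 68) - 24419 = (2*I*√38 + 68) - 24419 = (68 + 2*I*√38) - 24419 = -24351 + 2*I*√38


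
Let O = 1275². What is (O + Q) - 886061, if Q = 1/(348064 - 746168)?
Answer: 294423386655/398104 ≈ 7.3956e+5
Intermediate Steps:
Q = -1/398104 (Q = 1/(-398104) = -1/398104 ≈ -2.5119e-6)
O = 1625625
(O + Q) - 886061 = (1625625 - 1/398104) - 886061 = 647167814999/398104 - 886061 = 294423386655/398104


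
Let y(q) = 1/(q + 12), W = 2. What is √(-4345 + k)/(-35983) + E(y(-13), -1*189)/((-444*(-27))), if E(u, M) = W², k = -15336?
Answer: 1/2997 - I*√19681/35983 ≈ 0.00033367 - 0.0038988*I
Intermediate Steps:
y(q) = 1/(12 + q)
E(u, M) = 4 (E(u, M) = 2² = 4)
√(-4345 + k)/(-35983) + E(y(-13), -1*189)/((-444*(-27))) = √(-4345 - 15336)/(-35983) + 4/((-444*(-27))) = √(-19681)*(-1/35983) + 4/11988 = (I*√19681)*(-1/35983) + 4*(1/11988) = -I*√19681/35983 + 1/2997 = 1/2997 - I*√19681/35983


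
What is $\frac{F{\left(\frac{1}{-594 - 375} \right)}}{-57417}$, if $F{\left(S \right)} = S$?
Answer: $\frac{1}{55637073} \approx 1.7974 \cdot 10^{-8}$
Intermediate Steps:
$\frac{F{\left(\frac{1}{-594 - 375} \right)}}{-57417} = \frac{1}{\left(-594 - 375\right) \left(-57417\right)} = \frac{1}{-969} \left(- \frac{1}{57417}\right) = \left(- \frac{1}{969}\right) \left(- \frac{1}{57417}\right) = \frac{1}{55637073}$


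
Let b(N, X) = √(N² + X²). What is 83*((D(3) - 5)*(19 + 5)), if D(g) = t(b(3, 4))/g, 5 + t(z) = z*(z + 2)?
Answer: 9960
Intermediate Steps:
t(z) = -5 + z*(2 + z) (t(z) = -5 + z*(z + 2) = -5 + z*(2 + z))
D(g) = 30/g (D(g) = (-5 + (√(3² + 4²))² + 2*√(3² + 4²))/g = (-5 + (√(9 + 16))² + 2*√(9 + 16))/g = (-5 + (√25)² + 2*√25)/g = (-5 + 5² + 2*5)/g = (-5 + 25 + 10)/g = 30/g)
83*((D(3) - 5)*(19 + 5)) = 83*((30/3 - 5)*(19 + 5)) = 83*((30*(⅓) - 5)*24) = 83*((10 - 5)*24) = 83*(5*24) = 83*120 = 9960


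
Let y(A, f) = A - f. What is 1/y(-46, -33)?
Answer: -1/13 ≈ -0.076923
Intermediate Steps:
1/y(-46, -33) = 1/(-46 - 1*(-33)) = 1/(-46 + 33) = 1/(-13) = -1/13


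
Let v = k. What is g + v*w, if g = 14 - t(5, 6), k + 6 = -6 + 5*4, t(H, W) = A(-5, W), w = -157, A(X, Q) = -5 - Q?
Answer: -1231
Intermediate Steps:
t(H, W) = -5 - W
k = 8 (k = -6 + (-6 + 5*4) = -6 + (-6 + 20) = -6 + 14 = 8)
v = 8
g = 25 (g = 14 - (-5 - 1*6) = 14 - (-5 - 6) = 14 - 1*(-11) = 14 + 11 = 25)
g + v*w = 25 + 8*(-157) = 25 - 1256 = -1231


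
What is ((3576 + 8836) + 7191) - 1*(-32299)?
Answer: 51902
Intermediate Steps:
((3576 + 8836) + 7191) - 1*(-32299) = (12412 + 7191) + 32299 = 19603 + 32299 = 51902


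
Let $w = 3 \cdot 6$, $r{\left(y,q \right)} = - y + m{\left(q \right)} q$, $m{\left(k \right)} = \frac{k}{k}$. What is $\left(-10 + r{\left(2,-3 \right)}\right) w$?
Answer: $-270$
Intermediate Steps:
$m{\left(k \right)} = 1$
$r{\left(y,q \right)} = q - y$ ($r{\left(y,q \right)} = - y + 1 q = - y + q = q - y$)
$w = 18$
$\left(-10 + r{\left(2,-3 \right)}\right) w = \left(-10 - 5\right) 18 = \left(-15\right) 18 = -270$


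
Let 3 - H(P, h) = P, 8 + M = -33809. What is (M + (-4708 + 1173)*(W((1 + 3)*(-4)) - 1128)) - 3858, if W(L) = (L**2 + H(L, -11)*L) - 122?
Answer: 4550755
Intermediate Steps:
M = -33817 (M = -8 - 33809 = -33817)
H(P, h) = 3 - P
W(L) = -122 + L**2 + L*(3 - L) (W(L) = (L**2 + (3 - L)*L) - 122 = (L**2 + L*(3 - L)) - 122 = -122 + L**2 + L*(3 - L))
(M + (-4708 + 1173)*(W((1 + 3)*(-4)) - 1128)) - 3858 = (-33817 + (-4708 + 1173)*((-122 + 3*((1 + 3)*(-4))) - 1128)) - 3858 = (-33817 - 3535*((-122 + 3*(4*(-4))) - 1128)) - 3858 = (-33817 - 3535*((-122 + 3*(-16)) - 1128)) - 3858 = (-33817 - 3535*((-122 - 48) - 1128)) - 3858 = (-33817 - 3535*(-170 - 1128)) - 3858 = (-33817 - 3535*(-1298)) - 3858 = (-33817 + 4588430) - 3858 = 4554613 - 3858 = 4550755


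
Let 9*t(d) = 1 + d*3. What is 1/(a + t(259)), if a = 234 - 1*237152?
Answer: -9/2131484 ≈ -4.2224e-6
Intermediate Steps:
a = -236918 (a = 234 - 237152 = -236918)
t(d) = ⅑ + d/3 (t(d) = (1 + d*3)/9 = (1 + 3*d)/9 = ⅑ + d/3)
1/(a + t(259)) = 1/(-236918 + (⅑ + (⅓)*259)) = 1/(-236918 + (⅑ + 259/3)) = 1/(-236918 + 778/9) = 1/(-2131484/9) = -9/2131484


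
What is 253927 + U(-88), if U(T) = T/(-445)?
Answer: 112997603/445 ≈ 2.5393e+5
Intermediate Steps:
U(T) = -T/445 (U(T) = T*(-1/445) = -T/445)
253927 + U(-88) = 253927 - 1/445*(-88) = 253927 + 88/445 = 112997603/445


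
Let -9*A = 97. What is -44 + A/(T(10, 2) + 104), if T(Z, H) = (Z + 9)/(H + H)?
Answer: -172648/3915 ≈ -44.099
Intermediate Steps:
A = -97/9 (A = -⅑*97 = -97/9 ≈ -10.778)
T(Z, H) = (9 + Z)/(2*H) (T(Z, H) = (9 + Z)/((2*H)) = (9 + Z)*(1/(2*H)) = (9 + Z)/(2*H))
-44 + A/(T(10, 2) + 104) = -44 - 97/(9*((½)*(9 + 10)/2 + 104)) = -44 - 97/(9*((½)*(½)*19 + 104)) = -44 - 97/(9*(19/4 + 104)) = -44 - 97/(9*435/4) = -44 - 97/9*4/435 = -44 - 388/3915 = -172648/3915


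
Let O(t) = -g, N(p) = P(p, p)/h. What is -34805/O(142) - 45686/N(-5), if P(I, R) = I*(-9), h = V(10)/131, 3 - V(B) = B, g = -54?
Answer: -20878463/35370 ≈ -590.29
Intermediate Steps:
V(B) = 3 - B
h = -7/131 (h = (3 - 1*10)/131 = (3 - 10)*(1/131) = -7*1/131 = -7/131 ≈ -0.053435)
P(I, R) = -9*I
N(p) = 1179*p/7 (N(p) = (-9*p)/(-7/131) = -9*p*(-131/7) = 1179*p/7)
O(t) = 54 (O(t) = -1*(-54) = 54)
-34805/O(142) - 45686/N(-5) = -34805/54 - 45686/((1179/7)*(-5)) = -34805*1/54 - 45686/(-5895/7) = -34805/54 - 45686*(-7/5895) = -34805/54 + 319802/5895 = -20878463/35370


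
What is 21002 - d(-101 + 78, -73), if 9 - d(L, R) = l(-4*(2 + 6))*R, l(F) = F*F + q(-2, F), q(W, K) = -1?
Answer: -53686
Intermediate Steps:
l(F) = -1 + F**2 (l(F) = F*F - 1 = F**2 - 1 = -1 + F**2)
d(L, R) = 9 - 1023*R (d(L, R) = 9 - (-1 + (-4*(2 + 6))**2)*R = 9 - (-1 + (-4*8)**2)*R = 9 - (-1 + (-32)**2)*R = 9 - (-1 + 1024)*R = 9 - 1023*R)
21002 - d(-101 + 78, -73) = 21002 - (9 - 1023*(-73)) = 21002 - (9 + 74679) = 21002 - 1*74688 = 21002 - 74688 = -53686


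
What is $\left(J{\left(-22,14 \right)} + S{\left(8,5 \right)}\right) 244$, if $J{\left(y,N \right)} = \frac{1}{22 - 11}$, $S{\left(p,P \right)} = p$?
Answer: $\frac{21716}{11} \approx 1974.2$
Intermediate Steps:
$J{\left(y,N \right)} = \frac{1}{11}$
$\left(J{\left(-22,14 \right)} + S{\left(8,5 \right)}\right) 244 = \left(\frac{1}{11} + 8\right) 244 = \frac{89}{11} \cdot 244 = \frac{21716}{11}$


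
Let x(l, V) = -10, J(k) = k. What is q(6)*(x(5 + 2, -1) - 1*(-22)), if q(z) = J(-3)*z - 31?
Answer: -588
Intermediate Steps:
q(z) = -31 - 3*z (q(z) = -3*z - 31 = -31 - 3*z)
q(6)*(x(5 + 2, -1) - 1*(-22)) = (-31 - 3*6)*(-10 - 1*(-22)) = (-31 - 18)*(-10 + 22) = -49*12 = -588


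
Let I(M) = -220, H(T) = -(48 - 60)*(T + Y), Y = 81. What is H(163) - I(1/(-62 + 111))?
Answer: 3148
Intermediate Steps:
H(T) = 972 + 12*T (H(T) = -(48 - 60)*(T + 81) = -(-12)*(81 + T) = -(-972 - 12*T) = 972 + 12*T)
H(163) - I(1/(-62 + 111)) = (972 + 12*163) - 1*(-220) = (972 + 1956) + 220 = 2928 + 220 = 3148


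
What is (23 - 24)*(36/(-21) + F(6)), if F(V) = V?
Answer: -30/7 ≈ -4.2857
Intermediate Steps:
(23 - 24)*(36/(-21) + F(6)) = (23 - 24)*(36/(-21) + 6) = -(36*(-1/21) + 6) = -(-12/7 + 6) = -1*30/7 = -30/7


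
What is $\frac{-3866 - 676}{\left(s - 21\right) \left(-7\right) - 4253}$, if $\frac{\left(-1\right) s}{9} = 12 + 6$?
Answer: $\frac{2271}{1486} \approx 1.5283$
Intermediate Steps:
$s = -162$ ($s = - 9 \left(12 + 6\right) = \left(-9\right) 18 = -162$)
$\frac{-3866 - 676}{\left(s - 21\right) \left(-7\right) - 4253} = \frac{-3866 - 676}{\left(-162 - 21\right) \left(-7\right) - 4253} = - \frac{4542}{\left(-183\right) \left(-7\right) - 4253} = - \frac{4542}{1281 - 4253} = - \frac{4542}{-2972} = \left(-4542\right) \left(- \frac{1}{2972}\right) = \frac{2271}{1486}$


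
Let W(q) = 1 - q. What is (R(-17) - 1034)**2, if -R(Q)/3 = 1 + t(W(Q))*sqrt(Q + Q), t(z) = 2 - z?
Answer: 997033 - 99552*I*sqrt(34) ≈ 9.9703e+5 - 5.8048e+5*I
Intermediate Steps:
R(Q) = -3 - 3*sqrt(2)*sqrt(Q)*(1 + Q) (R(Q) = -3*(1 + (2 - (1 - Q))*sqrt(Q + Q)) = -3*(1 + (2 + (-1 + Q))*sqrt(2*Q)) = -3*(1 + (1 + Q)*(sqrt(2)*sqrt(Q))) = -3*(1 + sqrt(2)*sqrt(Q)*(1 + Q)) = -3 - 3*sqrt(2)*sqrt(Q)*(1 + Q))
(R(-17) - 1034)**2 = ((-3 + 3*sqrt(2)*sqrt(-17)*(-1 - 1*(-17))) - 1034)**2 = ((-3 + 3*sqrt(2)*(I*sqrt(17))*(-1 + 17)) - 1034)**2 = ((-3 + 3*sqrt(2)*(I*sqrt(17))*16) - 1034)**2 = ((-3 + 48*I*sqrt(34)) - 1034)**2 = (-1037 + 48*I*sqrt(34))**2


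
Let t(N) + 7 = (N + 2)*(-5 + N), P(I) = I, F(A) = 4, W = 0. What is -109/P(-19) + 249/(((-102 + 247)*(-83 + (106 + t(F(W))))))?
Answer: 162781/27550 ≈ 5.9086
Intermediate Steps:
t(N) = -7 + (-5 + N)*(2 + N) (t(N) = -7 + (N + 2)*(-5 + N) = -7 + (2 + N)*(-5 + N) = -7 + (-5 + N)*(2 + N))
-109/P(-19) + 249/(((-102 + 247)*(-83 + (106 + t(F(W)))))) = -109/(-19) + 249/(((-102 + 247)*(-83 + (106 + (-17 + 4² - 3*4))))) = -109*(-1/19) + 249/((145*(-83 + (106 + (-17 + 16 - 12))))) = 109/19 + 249/((145*(-83 + (106 - 13)))) = 109/19 + 249/((145*(-83 + 93))) = 109/19 + 249/((145*10)) = 109/19 + 249/1450 = 162781/27550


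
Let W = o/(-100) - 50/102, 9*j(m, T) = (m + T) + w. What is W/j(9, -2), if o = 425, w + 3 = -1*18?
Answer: 2901/952 ≈ 3.0473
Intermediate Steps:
w = -21 (w = -3 - 1*18 = -3 - 18 = -21)
j(m, T) = -7/3 + T/9 + m/9 (j(m, T) = ((m + T) - 21)/9 = ((T + m) - 21)/9 = (-21 + T + m)/9 = -7/3 + T/9 + m/9)
W = -967/204 (W = 425/(-100) - 50/102 = 425*(-1/100) - 50*1/102 = -17/4 - 25/51 = -967/204 ≈ -4.7402)
W/j(9, -2) = -967/(204*(-7/3 + (⅑)*(-2) + (⅑)*9)) = -967/(204*(-7/3 - 2/9 + 1)) = -967/(204*(-14/9)) = -967/204*(-9/14) = 2901/952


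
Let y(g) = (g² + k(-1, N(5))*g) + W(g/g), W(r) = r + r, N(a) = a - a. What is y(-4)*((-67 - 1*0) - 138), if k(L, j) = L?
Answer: -4510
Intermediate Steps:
N(a) = 0
W(r) = 2*r
y(g) = 2 + g² - g (y(g) = (g² - g) + 2*(g/g) = (g² - g) + 2*1 = (g² - g) + 2 = 2 + g² - g)
y(-4)*((-67 - 1*0) - 138) = (2 + (-4)² - 1*(-4))*((-67 - 1*0) - 138) = (2 + 16 + 4)*((-67 + 0) - 138) = 22*(-67 - 138) = 22*(-205) = -4510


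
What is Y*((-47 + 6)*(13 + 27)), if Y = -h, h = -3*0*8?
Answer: 0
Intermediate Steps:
h = 0 (h = 0*8 = 0)
Y = 0 (Y = -1*0 = 0)
Y*((-47 + 6)*(13 + 27)) = 0*((-47 + 6)*(13 + 27)) = 0*(-41*40) = 0*(-1640) = 0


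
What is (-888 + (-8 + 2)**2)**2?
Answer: 725904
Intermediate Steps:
(-888 + (-8 + 2)**2)**2 = (-888 + (-6)**2)**2 = (-888 + 36)**2 = (-852)**2 = 725904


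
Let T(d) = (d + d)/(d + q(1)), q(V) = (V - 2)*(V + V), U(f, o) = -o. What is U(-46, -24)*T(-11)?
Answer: 528/13 ≈ 40.615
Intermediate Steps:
q(V) = 2*V*(-2 + V) (q(V) = (-2 + V)*(2*V) = 2*V*(-2 + V))
T(d) = 2*d/(-2 + d) (T(d) = (d + d)/(d + 2*1*(-2 + 1)) = (2*d)/(d + 2*1*(-1)) = (2*d)/(d - 2) = (2*d)/(-2 + d) = 2*d/(-2 + d))
U(-46, -24)*T(-11) = (-1*(-24))*(2*(-11)/(-2 - 11)) = 24*(2*(-11)/(-13)) = 24*(2*(-11)*(-1/13)) = 24*(22/13) = 528/13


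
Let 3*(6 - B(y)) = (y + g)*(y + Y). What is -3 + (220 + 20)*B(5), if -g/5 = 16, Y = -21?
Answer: -94563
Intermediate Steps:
g = -80 (g = -5*16 = -80)
B(y) = 6 - (-80 + y)*(-21 + y)/3 (B(y) = 6 - (y - 80)*(y - 21)/3 = 6 - (-80 + y)*(-21 + y)/3)
-3 + (220 + 20)*B(5) = -3 + (220 + 20)*(-554 - ⅓*5² + (101/3)*5) = -3 + 240*(-554 - ⅓*25 + 505/3) = -3 + 240*(-554 - 25/3 + 505/3) = -3 + 240*(-394) = -3 - 94560 = -94563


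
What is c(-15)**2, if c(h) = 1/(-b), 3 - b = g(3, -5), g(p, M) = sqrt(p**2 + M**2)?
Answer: (3 - sqrt(34))**(-2) ≈ 0.12478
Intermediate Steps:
g(p, M) = sqrt(M**2 + p**2)
b = 3 - sqrt(34) (b = 3 - sqrt((-5)**2 + 3**2) = 3 - sqrt(25 + 9) = 3 - sqrt(34) ≈ -2.8310)
c(h) = 1/(-3 + sqrt(34)) (c(h) = 1/(-(3 - sqrt(34))) = 1/(-3 + sqrt(34)))
c(-15)**2 = (3/25 + sqrt(34)/25)**2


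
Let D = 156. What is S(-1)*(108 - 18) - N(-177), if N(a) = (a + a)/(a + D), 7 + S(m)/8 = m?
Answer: -40438/7 ≈ -5776.9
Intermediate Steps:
S(m) = -56 + 8*m
N(a) = 2*a/(156 + a) (N(a) = (a + a)/(a + 156) = (2*a)/(156 + a) = 2*a/(156 + a))
S(-1)*(108 - 18) - N(-177) = (-56 + 8*(-1))*(108 - 18) - 2*(-177)/(156 - 177) = (-56 - 8)*90 - 2*(-177)/(-21) = -64*90 - 2*(-177)*(-1)/21 = -5760 - 1*118/7 = -5760 - 118/7 = -40438/7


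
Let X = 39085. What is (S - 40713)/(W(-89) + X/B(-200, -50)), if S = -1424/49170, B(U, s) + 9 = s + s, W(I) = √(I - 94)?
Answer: 852845253364301/7522082889816 + 11892047155777*I*√183/37610414449080 ≈ 113.38 + 4.2773*I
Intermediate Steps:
W(I) = √(-94 + I)
B(U, s) = -9 + 2*s (B(U, s) = -9 + (s + s) = -9 + 2*s)
S = -712/24585 (S = -1424*1/49170 = -712/24585 ≈ -0.028961)
(S - 40713)/(W(-89) + X/B(-200, -50)) = (-712/24585 - 40713)/(√(-94 - 89) + 39085/(-9 + 2*(-50))) = -1000929817/(24585*(√(-183) + 39085/(-9 - 100))) = -1000929817/(24585*(I*√183 + 39085/(-109))) = -1000929817/(24585*(I*√183 + 39085*(-1/109))) = -1000929817/(24585*(I*√183 - 39085/109)) = -1000929817/(24585*(-39085/109 + I*√183))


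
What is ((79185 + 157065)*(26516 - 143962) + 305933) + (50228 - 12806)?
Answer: -27746274145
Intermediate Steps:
((79185 + 157065)*(26516 - 143962) + 305933) + (50228 - 12806) = (236250*(-117446) + 305933) + 37422 = (-27746617500 + 305933) + 37422 = -27746311567 + 37422 = -27746274145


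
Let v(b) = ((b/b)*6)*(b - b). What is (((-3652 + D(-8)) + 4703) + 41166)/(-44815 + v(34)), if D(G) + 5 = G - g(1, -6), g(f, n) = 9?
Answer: -8439/8963 ≈ -0.94154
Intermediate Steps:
D(G) = -14 + G (D(G) = -5 + (G - 1*9) = -5 + (G - 9) = -5 + (-9 + G) = -14 + G)
v(b) = 0 (v(b) = (1*6)*0 = 6*0 = 0)
(((-3652 + D(-8)) + 4703) + 41166)/(-44815 + v(34)) = (((-3652 + (-14 - 8)) + 4703) + 41166)/(-44815 + 0) = (((-3652 - 22) + 4703) + 41166)/(-44815) = ((-3674 + 4703) + 41166)*(-1/44815) = (1029 + 41166)*(-1/44815) = 42195*(-1/44815) = -8439/8963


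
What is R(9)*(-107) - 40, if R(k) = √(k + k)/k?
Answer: -40 - 107*√2/3 ≈ -90.440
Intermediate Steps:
R(k) = √2/√k (R(k) = √(2*k)/k = (√2*√k)/k = √2/√k)
R(9)*(-107) - 40 = (√2/√9)*(-107) - 40 = (√2*(⅓))*(-107) - 40 = (√2/3)*(-107) - 40 = -107*√2/3 - 40 = -40 - 107*√2/3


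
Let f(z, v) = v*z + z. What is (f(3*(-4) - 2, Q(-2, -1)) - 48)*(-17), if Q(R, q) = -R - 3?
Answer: 816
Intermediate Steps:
Q(R, q) = -3 - R
f(z, v) = z + v*z
(f(3*(-4) - 2, Q(-2, -1)) - 48)*(-17) = ((3*(-4) - 2)*(1 + (-3 - 1*(-2))) - 48)*(-17) = ((-12 - 2)*(1 + (-3 + 2)) - 48)*(-17) = (-14*(1 - 1) - 48)*(-17) = (-14*0 - 48)*(-17) = (0 - 48)*(-17) = -48*(-17) = 816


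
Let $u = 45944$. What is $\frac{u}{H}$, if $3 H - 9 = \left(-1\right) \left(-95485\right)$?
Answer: $\frac{68916}{47747} \approx 1.4434$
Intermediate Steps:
$H = \frac{95494}{3}$ ($H = 3 + \frac{\left(-1\right) \left(-95485\right)}{3} = 3 + \frac{1}{3} \cdot 95485 = 3 + \frac{95485}{3} = \frac{95494}{3} \approx 31831.0$)
$\frac{u}{H} = \frac{45944}{\frac{95494}{3}} = 45944 \cdot \frac{3}{95494} = \frac{68916}{47747}$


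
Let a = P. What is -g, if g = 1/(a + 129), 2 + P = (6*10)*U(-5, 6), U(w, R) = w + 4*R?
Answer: -1/1267 ≈ -0.00078927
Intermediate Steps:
P = 1138 (P = -2 + (6*10)*(-5 + 4*6) = -2 + 60*(-5 + 24) = -2 + 60*19 = -2 + 1140 = 1138)
a = 1138
g = 1/1267 (g = 1/(1138 + 129) = 1/1267 ≈ 0.00078927)
-g = -1*1/1267 = -1/1267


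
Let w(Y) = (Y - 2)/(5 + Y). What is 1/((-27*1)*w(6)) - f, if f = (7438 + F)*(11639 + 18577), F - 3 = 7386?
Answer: -48385364267/108 ≈ -4.4801e+8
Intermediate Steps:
F = 7389 (F = 3 + 7386 = 7389)
w(Y) = (-2 + Y)/(5 + Y)
f = 448012632 (f = (7438 + 7389)*(11639 + 18577) = 14827*30216 = 448012632)
1/((-27*1)*w(6)) - f = 1/((-27*1)*((-2 + 6)/(5 + 6))) - 1*448012632 = 1/(-27*4/11) - 448012632 = 1/(-108/11) - 448012632 = -11/108 - 448012632 = -48385364267/108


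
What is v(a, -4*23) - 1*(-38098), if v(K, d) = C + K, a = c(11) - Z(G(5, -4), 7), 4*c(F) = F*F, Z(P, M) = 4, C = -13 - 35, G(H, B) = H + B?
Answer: 152305/4 ≈ 38076.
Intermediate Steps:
G(H, B) = B + H
C = -48
c(F) = F²/4 (c(F) = (F*F)/4 = F²/4)
a = 105/4 (a = (¼)*11² - 1*4 = (¼)*121 - 4 = 121/4 - 4 = 105/4 ≈ 26.250)
v(K, d) = -48 + K
v(a, -4*23) - 1*(-38098) = (-48 + 105/4) - 1*(-38098) = -87/4 + 38098 = 152305/4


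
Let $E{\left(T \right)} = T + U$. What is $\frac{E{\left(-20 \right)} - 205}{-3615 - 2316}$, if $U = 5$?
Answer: $\frac{220}{5931} \approx 0.037093$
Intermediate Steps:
$E{\left(T \right)} = 5 + T$ ($E{\left(T \right)} = T + 5 = 5 + T$)
$\frac{E{\left(-20 \right)} - 205}{-3615 - 2316} = \frac{\left(5 - 20\right) - 205}{-3615 - 2316} = \frac{-15 - 205}{-5931} = \left(-220\right) \left(- \frac{1}{5931}\right) = \frac{220}{5931}$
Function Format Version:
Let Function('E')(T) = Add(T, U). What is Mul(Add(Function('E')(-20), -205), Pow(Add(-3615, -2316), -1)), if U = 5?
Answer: Rational(220, 5931) ≈ 0.037093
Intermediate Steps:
Function('E')(T) = Add(5, T) (Function('E')(T) = Add(T, 5) = Add(5, T))
Mul(Add(Function('E')(-20), -205), Pow(Add(-3615, -2316), -1)) = Mul(Add(Add(5, -20), -205), Pow(Add(-3615, -2316), -1)) = Mul(Add(-15, -205), Pow(-5931, -1)) = Mul(-220, Rational(-1, 5931)) = Rational(220, 5931)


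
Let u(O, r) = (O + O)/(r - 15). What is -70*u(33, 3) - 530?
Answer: -145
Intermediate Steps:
u(O, r) = 2*O/(-15 + r) (u(O, r) = (2*O)/(-15 + r) = 2*O/(-15 + r))
-70*u(33, 3) - 530 = -140*33/(-15 + 3) - 530 = -140*33/(-12) - 530 = -140*33*(-1)/12 - 530 = -70*(-11/2) - 530 = 385 - 530 = -145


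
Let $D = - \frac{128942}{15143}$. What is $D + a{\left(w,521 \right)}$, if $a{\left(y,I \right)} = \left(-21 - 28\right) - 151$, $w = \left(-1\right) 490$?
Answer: $- \frac{3157542}{15143} \approx -208.51$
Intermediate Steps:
$w = -490$
$a{\left(y,I \right)} = -200$ ($a{\left(y,I \right)} = -49 - 151 = -200$)
$D = - \frac{128942}{15143}$ ($D = \left(-128942\right) \frac{1}{15143} = - \frac{128942}{15143} \approx -8.515$)
$D + a{\left(w,521 \right)} = - \frac{128942}{15143} - 200 = - \frac{3157542}{15143}$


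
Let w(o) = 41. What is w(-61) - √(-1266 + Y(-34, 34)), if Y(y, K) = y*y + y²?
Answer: 41 - √1046 ≈ 8.6581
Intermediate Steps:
Y(y, K) = 2*y² (Y(y, K) = y² + y² = 2*y²)
w(-61) - √(-1266 + Y(-34, 34)) = 41 - √(-1266 + 2*(-34)²) = 41 - √(-1266 + 2*1156) = 41 - √(-1266 + 2312) = 41 - √1046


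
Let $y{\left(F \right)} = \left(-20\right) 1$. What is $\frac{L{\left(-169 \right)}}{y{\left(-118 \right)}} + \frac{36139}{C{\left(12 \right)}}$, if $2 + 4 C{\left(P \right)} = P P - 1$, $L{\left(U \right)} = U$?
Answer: $\frac{2914949}{2820} \approx 1033.7$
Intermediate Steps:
$y{\left(F \right)} = -20$
$C{\left(P \right)} = - \frac{3}{4} + \frac{P^{2}}{4}$ ($C{\left(P \right)} = - \frac{1}{2} + \frac{P P - 1}{4} = - \frac{1}{2} + \frac{P^{2} - 1}{4} = - \frac{1}{2} + \frac{-1 + P^{2}}{4} = - \frac{1}{2} + \left(- \frac{1}{4} + \frac{P^{2}}{4}\right) = - \frac{3}{4} + \frac{P^{2}}{4}$)
$\frac{L{\left(-169 \right)}}{y{\left(-118 \right)}} + \frac{36139}{C{\left(12 \right)}} = - \frac{169}{-20} + \frac{36139}{- \frac{3}{4} + \frac{12^{2}}{4}} = \left(-169\right) \left(- \frac{1}{20}\right) + \frac{36139}{- \frac{3}{4} + \frac{1}{4} \cdot 144} = \frac{169}{20} + \frac{36139}{- \frac{3}{4} + 36} = \frac{169}{20} + \frac{36139}{\frac{141}{4}} = \frac{169}{20} + 36139 \cdot \frac{4}{141} = \frac{169}{20} + \frac{144556}{141} = \frac{2914949}{2820}$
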